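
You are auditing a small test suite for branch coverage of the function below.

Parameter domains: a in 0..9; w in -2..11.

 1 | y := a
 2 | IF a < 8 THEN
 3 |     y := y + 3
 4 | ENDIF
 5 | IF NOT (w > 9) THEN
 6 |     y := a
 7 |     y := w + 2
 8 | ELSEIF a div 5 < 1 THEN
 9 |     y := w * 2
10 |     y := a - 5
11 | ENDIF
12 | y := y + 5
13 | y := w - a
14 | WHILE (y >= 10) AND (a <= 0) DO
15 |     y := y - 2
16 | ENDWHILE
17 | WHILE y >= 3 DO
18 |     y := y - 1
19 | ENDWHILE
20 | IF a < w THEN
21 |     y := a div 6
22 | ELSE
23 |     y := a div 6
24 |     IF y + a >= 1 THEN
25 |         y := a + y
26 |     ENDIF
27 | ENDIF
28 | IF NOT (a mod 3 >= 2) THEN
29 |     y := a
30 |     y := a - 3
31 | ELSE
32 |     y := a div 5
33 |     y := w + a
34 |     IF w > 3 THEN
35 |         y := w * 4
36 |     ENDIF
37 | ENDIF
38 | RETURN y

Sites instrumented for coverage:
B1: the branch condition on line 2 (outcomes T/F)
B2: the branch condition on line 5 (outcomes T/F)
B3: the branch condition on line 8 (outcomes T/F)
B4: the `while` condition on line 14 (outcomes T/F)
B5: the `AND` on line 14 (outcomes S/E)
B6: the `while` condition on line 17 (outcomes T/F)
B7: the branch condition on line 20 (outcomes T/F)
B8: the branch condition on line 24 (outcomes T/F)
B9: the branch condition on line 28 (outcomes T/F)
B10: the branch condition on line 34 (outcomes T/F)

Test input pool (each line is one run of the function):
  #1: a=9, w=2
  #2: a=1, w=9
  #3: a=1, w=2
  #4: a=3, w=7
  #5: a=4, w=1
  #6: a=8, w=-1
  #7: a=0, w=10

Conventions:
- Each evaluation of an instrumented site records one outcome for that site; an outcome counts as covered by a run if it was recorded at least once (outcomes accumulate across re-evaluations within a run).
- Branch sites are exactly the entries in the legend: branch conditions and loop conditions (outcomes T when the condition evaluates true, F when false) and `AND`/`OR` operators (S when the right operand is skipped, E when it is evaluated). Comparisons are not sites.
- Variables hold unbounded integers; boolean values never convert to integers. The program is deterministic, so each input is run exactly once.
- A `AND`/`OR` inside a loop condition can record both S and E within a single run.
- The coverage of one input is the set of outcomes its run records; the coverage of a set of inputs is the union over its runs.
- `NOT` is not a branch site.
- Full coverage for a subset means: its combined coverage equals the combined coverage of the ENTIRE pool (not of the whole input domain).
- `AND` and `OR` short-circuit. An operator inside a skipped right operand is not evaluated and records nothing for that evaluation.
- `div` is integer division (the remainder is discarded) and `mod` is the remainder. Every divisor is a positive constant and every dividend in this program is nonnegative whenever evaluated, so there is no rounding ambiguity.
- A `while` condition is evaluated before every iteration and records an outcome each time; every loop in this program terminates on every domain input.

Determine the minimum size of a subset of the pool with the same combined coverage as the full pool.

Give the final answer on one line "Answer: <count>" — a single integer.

#1 (a=9, w=2) -> B1->F, B2->T, B5->S, B4->F, B6->F, B7->F, B8->T, B9->T; covered: B1=F, B2=T, B4=F, B5=S, B6=F, B7=F, B8=T, B9=T
#2 (a=1, w=9) -> B1->T, B2->T, B5->S, B4->F, B6->T, B6->T, B6->T, B6->T, B6->T, B6->T, B6->F, B7->T, B9->T; covered: B1=T, B2=T, B4=F, B5=S, B6=T, B6=F, B7=T, B9=T
#3 (a=1, w=2) -> B1->T, B2->T, B5->S, B4->F, B6->F, B7->T, B9->T; covered: B1=T, B2=T, B4=F, B5=S, B6=F, B7=T, B9=T
#4 (a=3, w=7) -> B1->T, B2->T, B5->S, B4->F, B6->T, B6->T, B6->F, B7->T, B9->T; covered: B1=T, B2=T, B4=F, B5=S, B6=T, B6=F, B7=T, B9=T
#5 (a=4, w=1) -> B1->T, B2->T, B5->S, B4->F, B6->F, B7->F, B8->T, B9->T; covered: B1=T, B2=T, B4=F, B5=S, B6=F, B7=F, B8=T, B9=T
#6 (a=8, w=-1) -> B1->F, B2->T, B5->S, B4->F, B6->F, B7->F, B8->T, B9->F, B10->F; covered: B1=F, B2=T, B4=F, B5=S, B6=F, B7=F, B8=T, B9=F, B10=F
#7 (a=0, w=10) -> B1->T, B2->F, B3->T, B5->E, B4->T, B5->S, B4->F, B6->T, B6->T, B6->T, B6->T, B6->T, B6->T, B6->F, ...; covered: B1=T, B2=F, B3=T, B4=T, B4=F, B5=S, B5=E, B6=T, B6=F, B7=T, B9=T
the full pool covers 17 outcomes: B1=T, B1=F, B2=T, B2=F, B3=T, B4=T, B4=F, B5=S, B5=E, B6=T, B6=F, B7=T, B7=F, B8=T, B9=T, B9=F, B10=F
checked all size-1 subsets: none covers 17 outcomes (max 11/17)
at size 2, {6, 7} reaches all 17 outcomes; every lexicographically earlier size-2 subset fails

Answer: 2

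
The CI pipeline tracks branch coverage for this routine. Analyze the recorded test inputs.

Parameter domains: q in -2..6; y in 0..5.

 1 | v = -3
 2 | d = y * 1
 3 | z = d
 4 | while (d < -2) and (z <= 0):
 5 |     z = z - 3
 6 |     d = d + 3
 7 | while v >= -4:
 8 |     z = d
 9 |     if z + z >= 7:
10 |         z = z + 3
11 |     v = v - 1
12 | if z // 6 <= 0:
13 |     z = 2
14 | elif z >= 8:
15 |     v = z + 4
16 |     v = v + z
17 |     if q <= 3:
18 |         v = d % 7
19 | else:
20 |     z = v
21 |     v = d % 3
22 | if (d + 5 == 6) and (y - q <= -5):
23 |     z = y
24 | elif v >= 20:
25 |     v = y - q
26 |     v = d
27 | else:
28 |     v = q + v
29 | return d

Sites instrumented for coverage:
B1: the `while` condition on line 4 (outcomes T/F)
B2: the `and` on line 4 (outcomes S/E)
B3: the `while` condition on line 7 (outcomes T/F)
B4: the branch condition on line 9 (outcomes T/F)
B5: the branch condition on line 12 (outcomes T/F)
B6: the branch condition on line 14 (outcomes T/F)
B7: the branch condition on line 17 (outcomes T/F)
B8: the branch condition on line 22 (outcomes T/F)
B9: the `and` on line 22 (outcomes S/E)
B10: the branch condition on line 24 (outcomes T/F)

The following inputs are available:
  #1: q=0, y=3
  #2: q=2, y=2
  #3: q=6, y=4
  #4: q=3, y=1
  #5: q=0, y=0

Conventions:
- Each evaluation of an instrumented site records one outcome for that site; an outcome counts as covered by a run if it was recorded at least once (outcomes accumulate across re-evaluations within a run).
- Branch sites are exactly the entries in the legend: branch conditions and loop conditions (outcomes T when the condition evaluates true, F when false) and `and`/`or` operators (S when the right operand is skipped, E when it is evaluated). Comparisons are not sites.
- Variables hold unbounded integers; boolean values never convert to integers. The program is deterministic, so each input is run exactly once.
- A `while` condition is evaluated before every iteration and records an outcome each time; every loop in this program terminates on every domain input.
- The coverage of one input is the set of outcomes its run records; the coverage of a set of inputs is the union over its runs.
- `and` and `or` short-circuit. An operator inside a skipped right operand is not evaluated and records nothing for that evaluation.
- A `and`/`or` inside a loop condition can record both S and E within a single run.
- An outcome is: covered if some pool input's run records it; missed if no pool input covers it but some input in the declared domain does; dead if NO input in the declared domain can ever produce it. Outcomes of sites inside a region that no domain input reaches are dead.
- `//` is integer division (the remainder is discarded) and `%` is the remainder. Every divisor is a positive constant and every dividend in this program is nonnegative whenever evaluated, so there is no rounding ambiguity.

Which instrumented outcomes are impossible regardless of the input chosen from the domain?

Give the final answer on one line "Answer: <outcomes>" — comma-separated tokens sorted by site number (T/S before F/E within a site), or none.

running all 54 domain inputs and tallying outcomes:
  B1=T: no domain input ever produces it -> dead
  B2=E: no domain input ever produces it -> dead
  reachable outcomes have witnesses, e.g. B1=F (e.g. q=-2, y=0), B2=S (e.g. q=-2, y=0), B3=T (e.g. q=-2, y=0), B3=F (e.g. q=-2, y=0)

Answer: B1=T, B2=E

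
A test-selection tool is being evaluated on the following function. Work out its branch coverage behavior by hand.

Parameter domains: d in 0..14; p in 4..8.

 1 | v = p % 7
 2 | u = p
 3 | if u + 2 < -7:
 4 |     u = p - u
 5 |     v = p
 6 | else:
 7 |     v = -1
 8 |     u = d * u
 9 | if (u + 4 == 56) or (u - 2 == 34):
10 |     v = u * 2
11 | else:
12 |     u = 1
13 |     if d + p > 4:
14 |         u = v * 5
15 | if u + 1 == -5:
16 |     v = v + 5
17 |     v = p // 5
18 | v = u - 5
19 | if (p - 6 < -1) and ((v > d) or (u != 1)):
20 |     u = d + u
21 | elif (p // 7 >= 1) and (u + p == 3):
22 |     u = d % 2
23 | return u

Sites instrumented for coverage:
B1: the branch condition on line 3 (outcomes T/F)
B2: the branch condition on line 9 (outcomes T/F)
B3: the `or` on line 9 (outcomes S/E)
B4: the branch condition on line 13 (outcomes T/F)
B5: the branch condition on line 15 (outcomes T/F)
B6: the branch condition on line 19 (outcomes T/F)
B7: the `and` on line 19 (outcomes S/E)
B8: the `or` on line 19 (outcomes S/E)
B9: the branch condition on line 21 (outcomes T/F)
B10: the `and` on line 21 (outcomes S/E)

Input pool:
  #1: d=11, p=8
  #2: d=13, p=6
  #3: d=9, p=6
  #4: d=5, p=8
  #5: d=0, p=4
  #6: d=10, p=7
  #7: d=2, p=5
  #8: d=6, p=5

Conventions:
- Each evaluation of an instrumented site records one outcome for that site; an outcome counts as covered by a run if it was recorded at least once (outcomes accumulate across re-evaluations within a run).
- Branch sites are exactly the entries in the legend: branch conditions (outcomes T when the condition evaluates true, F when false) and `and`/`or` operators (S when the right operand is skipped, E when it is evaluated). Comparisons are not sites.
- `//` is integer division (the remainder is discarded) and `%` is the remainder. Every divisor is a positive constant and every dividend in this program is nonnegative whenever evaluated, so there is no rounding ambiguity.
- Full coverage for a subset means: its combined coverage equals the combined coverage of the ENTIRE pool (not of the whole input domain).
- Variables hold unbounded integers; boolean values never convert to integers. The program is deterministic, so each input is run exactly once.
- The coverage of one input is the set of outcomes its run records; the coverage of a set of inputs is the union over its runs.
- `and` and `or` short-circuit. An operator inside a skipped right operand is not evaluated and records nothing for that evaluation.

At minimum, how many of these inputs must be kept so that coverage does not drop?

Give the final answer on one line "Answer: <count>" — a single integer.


test 1 (d=11, p=8) fires B1->F, B3->E, B2->F, B4->T, B5->F, B7->S, B6->F, B10->E, B9->T; hits B1=F, B2=F, B3=E, B4=T, B5=F, B6=F, B7=S, B9=T, B10=E
test 2 (d=13, p=6) fires B1->F, B3->E, B2->F, B4->T, B5->F, B7->S, B6->F, B10->S, B9->F; hits B1=F, B2=F, B3=E, B4=T, B5=F, B6=F, B7=S, B9=F, B10=S
test 3 (d=9, p=6) fires B1->F, B3->E, B2->F, B4->T, B5->F, B7->S, B6->F, B10->S, B9->F; hits B1=F, B2=F, B3=E, B4=T, B5=F, B6=F, B7=S, B9=F, B10=S
test 4 (d=5, p=8) fires B1->F, B3->E, B2->F, B4->T, B5->F, B7->S, B6->F, B10->E, B9->T; hits B1=F, B2=F, B3=E, B4=T, B5=F, B6=F, B7=S, B9=T, B10=E
test 5 (d=0, p=4) fires B1->F, B3->E, B2->F, B4->F, B5->F, B7->E, B8->E, B6->F, B10->S, B9->F; hits B1=F, B2=F, B3=E, B4=F, B5=F, B6=F, B7=E, B8=E, B9=F, B10=S
test 6 (d=10, p=7) fires B1->F, B3->E, B2->F, B4->T, B5->F, B7->S, B6->F, B10->E, B9->F; hits B1=F, B2=F, B3=E, B4=T, B5=F, B6=F, B7=S, B9=F, B10=E
test 7 (d=2, p=5) fires B1->F, B3->E, B2->F, B4->T, B5->F, B7->S, B6->F, B10->S, B9->F; hits B1=F, B2=F, B3=E, B4=T, B5=F, B6=F, B7=S, B9=F, B10=S
test 8 (d=6, p=5) fires B1->F, B3->E, B2->F, B4->T, B5->F, B7->S, B6->F, B10->S, B9->F; hits B1=F, B2=F, B3=E, B4=T, B5=F, B6=F, B7=S, B9=F, B10=S
union over all inputs: B1=F, B2=F, B3=E, B4=T, B4=F, B5=F, B6=F, B7=S, B7=E, B8=E, B9=T, B9=F, B10=S, B10=E (14 outcomes)
no size-1 subset reaches all 14 outcomes (best union: 10/14)
size 2: inputs {1, 5} cover all 14 outcomes, and no lexicographically smaller subset of this size does
Answer: 2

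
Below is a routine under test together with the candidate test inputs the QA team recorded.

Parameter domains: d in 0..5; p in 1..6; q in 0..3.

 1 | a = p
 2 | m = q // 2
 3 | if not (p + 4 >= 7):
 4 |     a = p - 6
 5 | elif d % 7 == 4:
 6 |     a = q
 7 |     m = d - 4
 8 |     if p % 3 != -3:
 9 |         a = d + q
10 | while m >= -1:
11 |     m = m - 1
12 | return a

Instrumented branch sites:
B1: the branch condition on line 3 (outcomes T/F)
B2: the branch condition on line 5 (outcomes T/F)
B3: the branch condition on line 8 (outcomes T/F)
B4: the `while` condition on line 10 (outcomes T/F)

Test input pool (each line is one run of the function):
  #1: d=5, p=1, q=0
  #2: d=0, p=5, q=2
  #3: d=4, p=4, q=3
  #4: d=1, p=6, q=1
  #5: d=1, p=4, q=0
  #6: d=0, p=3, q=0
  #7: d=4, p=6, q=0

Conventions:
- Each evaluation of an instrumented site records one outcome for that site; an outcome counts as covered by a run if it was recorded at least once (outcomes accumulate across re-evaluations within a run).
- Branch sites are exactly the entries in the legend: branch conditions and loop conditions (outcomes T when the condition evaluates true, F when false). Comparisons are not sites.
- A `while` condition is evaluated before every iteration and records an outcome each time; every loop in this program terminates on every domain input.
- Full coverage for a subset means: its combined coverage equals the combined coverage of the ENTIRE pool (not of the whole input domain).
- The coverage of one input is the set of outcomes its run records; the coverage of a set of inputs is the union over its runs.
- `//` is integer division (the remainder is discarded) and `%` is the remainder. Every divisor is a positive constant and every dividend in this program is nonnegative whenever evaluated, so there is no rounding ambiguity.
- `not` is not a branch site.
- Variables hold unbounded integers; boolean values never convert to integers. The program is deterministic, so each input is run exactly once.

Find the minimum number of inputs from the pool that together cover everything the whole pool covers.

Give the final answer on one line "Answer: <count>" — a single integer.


run #1 (d=5, p=1, q=0) records B1=T, B4=T, B4=F
run #2 (d=0, p=5, q=2) records B1=F, B2=F, B4=T, B4=F
run #3 (d=4, p=4, q=3) records B1=F, B2=T, B3=T, B4=T, B4=F
run #4 (d=1, p=6, q=1) records B1=F, B2=F, B4=T, B4=F
run #5 (d=1, p=4, q=0) records B1=F, B2=F, B4=T, B4=F
run #6 (d=0, p=3, q=0) records B1=F, B2=F, B4=T, B4=F
run #7 (d=4, p=6, q=0) records B1=F, B2=T, B3=T, B4=T, B4=F
union over all inputs: B1=T, B1=F, B2=T, B2=F, B3=T, B4=T, B4=F (7 outcomes)
no size-1 subset reaches all 7 outcomes (best union: 5/7)
no size-2 subset reaches all 7 outcomes (best union: 6/7)
inputs {1, 2, 3} (size 3) cover everything; no size-3 subset with a lexicographically smaller index list covers all 7
Answer: 3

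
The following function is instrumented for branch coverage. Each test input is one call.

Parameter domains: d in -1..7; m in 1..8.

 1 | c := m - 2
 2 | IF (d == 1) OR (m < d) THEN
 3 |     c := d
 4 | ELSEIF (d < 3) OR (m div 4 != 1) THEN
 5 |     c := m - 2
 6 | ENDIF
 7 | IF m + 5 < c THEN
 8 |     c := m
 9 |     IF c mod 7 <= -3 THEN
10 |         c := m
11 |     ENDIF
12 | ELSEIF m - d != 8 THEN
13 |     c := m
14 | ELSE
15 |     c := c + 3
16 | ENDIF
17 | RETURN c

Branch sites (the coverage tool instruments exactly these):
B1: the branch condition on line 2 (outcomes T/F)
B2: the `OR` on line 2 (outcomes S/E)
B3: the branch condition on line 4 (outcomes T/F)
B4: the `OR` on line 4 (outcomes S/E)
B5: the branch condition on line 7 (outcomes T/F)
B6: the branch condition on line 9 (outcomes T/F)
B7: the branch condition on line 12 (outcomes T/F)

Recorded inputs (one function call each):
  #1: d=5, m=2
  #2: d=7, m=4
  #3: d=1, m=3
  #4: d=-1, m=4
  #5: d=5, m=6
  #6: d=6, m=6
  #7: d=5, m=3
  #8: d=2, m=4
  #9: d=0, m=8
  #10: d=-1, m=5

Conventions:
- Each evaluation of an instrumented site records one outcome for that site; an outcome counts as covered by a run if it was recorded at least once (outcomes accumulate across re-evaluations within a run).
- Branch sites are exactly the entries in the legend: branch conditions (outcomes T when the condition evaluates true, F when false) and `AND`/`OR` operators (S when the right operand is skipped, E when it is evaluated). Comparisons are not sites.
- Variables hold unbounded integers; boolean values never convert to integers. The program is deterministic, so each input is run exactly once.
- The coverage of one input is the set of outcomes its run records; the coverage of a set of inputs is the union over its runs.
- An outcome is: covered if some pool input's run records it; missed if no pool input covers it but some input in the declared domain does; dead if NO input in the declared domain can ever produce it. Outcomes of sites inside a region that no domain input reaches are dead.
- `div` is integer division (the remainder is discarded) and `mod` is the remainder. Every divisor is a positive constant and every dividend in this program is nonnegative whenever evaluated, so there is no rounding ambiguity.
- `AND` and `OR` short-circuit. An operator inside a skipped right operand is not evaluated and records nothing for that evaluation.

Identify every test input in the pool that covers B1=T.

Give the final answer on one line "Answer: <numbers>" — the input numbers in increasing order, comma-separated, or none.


input #1 (d=5, m=2): covers B1=T
input #2 (d=7, m=4): covers B1=T
input #3 (d=1, m=3): covers B1=T
input #4 (d=-1, m=4): misses B1=T
input #5 (d=5, m=6): misses B1=T
input #6 (d=6, m=6): misses B1=T
input #7 (d=5, m=3): covers B1=T
input #8 (d=2, m=4): misses B1=T
input #9 (d=0, m=8): misses B1=T
input #10 (d=-1, m=5): misses B1=T
Answer: 1, 2, 3, 7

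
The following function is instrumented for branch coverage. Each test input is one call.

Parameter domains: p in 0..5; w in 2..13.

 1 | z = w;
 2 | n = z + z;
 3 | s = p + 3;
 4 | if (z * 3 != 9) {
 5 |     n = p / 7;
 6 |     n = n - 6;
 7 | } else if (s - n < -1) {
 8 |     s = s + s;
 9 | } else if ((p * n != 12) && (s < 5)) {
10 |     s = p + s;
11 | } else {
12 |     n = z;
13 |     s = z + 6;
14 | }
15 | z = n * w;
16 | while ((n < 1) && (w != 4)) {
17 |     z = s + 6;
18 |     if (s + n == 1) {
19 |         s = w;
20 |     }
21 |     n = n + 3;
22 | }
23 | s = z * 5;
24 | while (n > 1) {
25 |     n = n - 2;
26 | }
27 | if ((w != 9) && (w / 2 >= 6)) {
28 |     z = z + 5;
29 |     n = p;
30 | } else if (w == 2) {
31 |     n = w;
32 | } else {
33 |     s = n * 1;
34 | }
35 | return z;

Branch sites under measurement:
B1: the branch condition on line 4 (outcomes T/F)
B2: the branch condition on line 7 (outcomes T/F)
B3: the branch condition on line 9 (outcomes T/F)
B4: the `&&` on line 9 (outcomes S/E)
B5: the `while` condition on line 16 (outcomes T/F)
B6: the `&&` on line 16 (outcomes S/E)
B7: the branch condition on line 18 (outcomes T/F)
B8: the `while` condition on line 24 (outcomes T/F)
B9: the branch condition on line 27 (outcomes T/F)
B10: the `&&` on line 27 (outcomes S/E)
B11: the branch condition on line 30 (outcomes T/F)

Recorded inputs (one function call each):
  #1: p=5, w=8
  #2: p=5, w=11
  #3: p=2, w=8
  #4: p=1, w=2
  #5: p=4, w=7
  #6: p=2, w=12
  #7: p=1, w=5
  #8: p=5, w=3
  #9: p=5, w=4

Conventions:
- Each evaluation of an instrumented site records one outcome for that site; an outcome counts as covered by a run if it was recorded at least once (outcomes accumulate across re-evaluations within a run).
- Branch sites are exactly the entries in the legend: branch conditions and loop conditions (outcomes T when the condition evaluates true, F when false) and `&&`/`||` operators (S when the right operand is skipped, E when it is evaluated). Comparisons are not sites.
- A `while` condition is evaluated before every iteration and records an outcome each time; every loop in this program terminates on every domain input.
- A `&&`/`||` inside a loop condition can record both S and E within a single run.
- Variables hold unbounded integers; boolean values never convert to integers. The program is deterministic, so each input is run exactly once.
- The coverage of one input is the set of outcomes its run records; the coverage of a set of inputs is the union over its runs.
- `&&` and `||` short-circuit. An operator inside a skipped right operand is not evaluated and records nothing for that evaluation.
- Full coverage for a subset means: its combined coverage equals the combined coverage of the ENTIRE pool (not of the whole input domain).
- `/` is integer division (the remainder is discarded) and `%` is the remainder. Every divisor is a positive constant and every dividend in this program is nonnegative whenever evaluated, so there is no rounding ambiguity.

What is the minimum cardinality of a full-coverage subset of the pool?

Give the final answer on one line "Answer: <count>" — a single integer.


run #1 (p=5, w=8) records B1=T, B5=T, B5=F, B6=S, B6=E, B7=F, B8=T, B8=F, B9=F, B10=E, B11=F
run #2 (p=5, w=11) records B1=T, B5=T, B5=F, B6=S, B6=E, B7=F, B8=T, B8=F, B9=F, B10=E, B11=F
run #3 (p=2, w=8) records B1=T, B5=T, B5=F, B6=S, B6=E, B7=F, B8=T, B8=F, B9=F, B10=E, B11=F
run #4 (p=1, w=2) records B1=T, B5=T, B5=F, B6=S, B6=E, B7=T, B7=F, B8=T, B8=F, B9=F, B10=E, B11=T
run #5 (p=4, w=7) records B1=T, B5=T, B5=F, B6=S, B6=E, B7=T, B7=F, B8=T, B8=F, B9=F, B10=E, B11=F
run #6 (p=2, w=12) records B1=T, B5=T, B5=F, B6=S, B6=E, B7=F, B8=T, B8=F, B9=T, B10=E
run #7 (p=1, w=5) records B1=T, B5=T, B5=F, B6=S, B6=E, B7=T, B7=F, B8=T, B8=F, B9=F, B10=E, B11=F
run #8 (p=5, w=3) records B1=F, B2=F, B3=F, B4=E, B5=F, B6=S, B8=T, B8=F, B9=F, B10=E, B11=F
run #9 (p=5, w=4) records B1=T, B5=F, B6=E, B8=F, B9=F, B10=E, B11=F
together the pool reaches 18 outcomes: B1=T, B1=F, B2=F, B3=F, B4=E, B5=T, B5=F, B6=S, B6=E, B7=T, B7=F, B8=T, B8=F, B9=T, B9=F, B10=E, B11=T, B11=F
every size-1 subset falls short of the 18 outcomes (best: 12/18)
every size-2 subset falls short of the 18 outcomes (best: 17/18)
the canonical winner is {4, 6, 8}: size 3, full 18-outcome coverage, earliest index list among size-3 covers
Answer: 3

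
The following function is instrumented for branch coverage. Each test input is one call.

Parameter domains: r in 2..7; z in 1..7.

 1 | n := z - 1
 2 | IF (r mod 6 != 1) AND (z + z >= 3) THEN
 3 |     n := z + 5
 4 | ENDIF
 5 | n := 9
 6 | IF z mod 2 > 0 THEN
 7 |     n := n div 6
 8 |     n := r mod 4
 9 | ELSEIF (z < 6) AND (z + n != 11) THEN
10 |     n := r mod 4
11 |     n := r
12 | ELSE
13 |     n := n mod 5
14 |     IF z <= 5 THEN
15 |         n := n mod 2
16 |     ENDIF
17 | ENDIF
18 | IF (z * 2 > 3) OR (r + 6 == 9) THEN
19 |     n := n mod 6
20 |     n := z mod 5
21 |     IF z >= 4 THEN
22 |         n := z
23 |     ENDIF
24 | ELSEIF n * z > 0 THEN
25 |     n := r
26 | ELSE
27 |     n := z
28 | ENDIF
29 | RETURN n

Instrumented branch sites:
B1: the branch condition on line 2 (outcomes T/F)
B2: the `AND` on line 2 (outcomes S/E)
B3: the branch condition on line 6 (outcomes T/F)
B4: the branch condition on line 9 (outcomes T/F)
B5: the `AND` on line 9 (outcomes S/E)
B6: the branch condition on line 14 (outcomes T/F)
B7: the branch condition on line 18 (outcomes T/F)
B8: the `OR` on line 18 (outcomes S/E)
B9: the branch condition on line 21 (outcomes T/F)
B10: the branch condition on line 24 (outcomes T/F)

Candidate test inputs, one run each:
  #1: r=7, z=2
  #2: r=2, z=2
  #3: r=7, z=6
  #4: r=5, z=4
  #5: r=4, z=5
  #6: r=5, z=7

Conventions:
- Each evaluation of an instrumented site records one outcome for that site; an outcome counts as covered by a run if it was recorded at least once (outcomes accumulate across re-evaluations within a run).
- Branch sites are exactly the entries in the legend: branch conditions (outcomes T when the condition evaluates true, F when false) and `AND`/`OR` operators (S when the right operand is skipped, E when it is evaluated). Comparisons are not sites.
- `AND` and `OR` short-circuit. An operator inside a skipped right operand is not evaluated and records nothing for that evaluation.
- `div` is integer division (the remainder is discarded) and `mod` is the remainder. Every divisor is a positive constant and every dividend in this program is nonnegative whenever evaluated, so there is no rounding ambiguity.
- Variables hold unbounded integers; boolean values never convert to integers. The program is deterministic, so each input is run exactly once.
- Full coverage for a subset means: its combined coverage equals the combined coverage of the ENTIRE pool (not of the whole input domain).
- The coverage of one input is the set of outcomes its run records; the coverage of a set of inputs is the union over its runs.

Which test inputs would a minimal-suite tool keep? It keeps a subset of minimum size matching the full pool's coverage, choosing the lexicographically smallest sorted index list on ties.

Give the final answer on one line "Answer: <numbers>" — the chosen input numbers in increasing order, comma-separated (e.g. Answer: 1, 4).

#1 (r=7, z=2) -> B2->S, B1->F, B3->F, B5->E, B4->F, B6->T, B8->S, B7->T, B9->F; covered: B1=F, B2=S, B3=F, B4=F, B5=E, B6=T, B7=T, B8=S, B9=F
#2 (r=2, z=2) -> B2->E, B1->T, B3->F, B5->E, B4->F, B6->T, B8->S, B7->T, B9->F; covered: B1=T, B2=E, B3=F, B4=F, B5=E, B6=T, B7=T, B8=S, B9=F
#3 (r=7, z=6) -> B2->S, B1->F, B3->F, B5->S, B4->F, B6->F, B8->S, B7->T, B9->T; covered: B1=F, B2=S, B3=F, B4=F, B5=S, B6=F, B7=T, B8=S, B9=T
#4 (r=5, z=4) -> B2->E, B1->T, B3->F, B5->E, B4->T, B8->S, B7->T, B9->T; covered: B1=T, B2=E, B3=F, B4=T, B5=E, B7=T, B8=S, B9=T
#5 (r=4, z=5) -> B2->E, B1->T, B3->T, B8->S, B7->T, B9->T; covered: B1=T, B2=E, B3=T, B7=T, B8=S, B9=T
#6 (r=5, z=7) -> B2->E, B1->T, B3->T, B8->S, B7->T, B9->T; covered: B1=T, B2=E, B3=T, B7=T, B8=S, B9=T
together the pool reaches 16 outcomes: B1=T, B1=F, B2=S, B2=E, B3=T, B3=F, B4=T, B4=F, B5=S, B5=E, B6=T, B6=F, B7=T, B8=S, B9=T, B9=F
no size-1 subset reaches all 16 outcomes (best union: 9/16)
no size-2 subset reaches all 16 outcomes (best union: 14/16)
no size-3 subset reaches all 16 outcomes (best union: 15/16)
the canonical winner is {1, 3, 4, 5}: size 4, full 16-outcome coverage, earliest index list among size-4 covers

Answer: 1, 3, 4, 5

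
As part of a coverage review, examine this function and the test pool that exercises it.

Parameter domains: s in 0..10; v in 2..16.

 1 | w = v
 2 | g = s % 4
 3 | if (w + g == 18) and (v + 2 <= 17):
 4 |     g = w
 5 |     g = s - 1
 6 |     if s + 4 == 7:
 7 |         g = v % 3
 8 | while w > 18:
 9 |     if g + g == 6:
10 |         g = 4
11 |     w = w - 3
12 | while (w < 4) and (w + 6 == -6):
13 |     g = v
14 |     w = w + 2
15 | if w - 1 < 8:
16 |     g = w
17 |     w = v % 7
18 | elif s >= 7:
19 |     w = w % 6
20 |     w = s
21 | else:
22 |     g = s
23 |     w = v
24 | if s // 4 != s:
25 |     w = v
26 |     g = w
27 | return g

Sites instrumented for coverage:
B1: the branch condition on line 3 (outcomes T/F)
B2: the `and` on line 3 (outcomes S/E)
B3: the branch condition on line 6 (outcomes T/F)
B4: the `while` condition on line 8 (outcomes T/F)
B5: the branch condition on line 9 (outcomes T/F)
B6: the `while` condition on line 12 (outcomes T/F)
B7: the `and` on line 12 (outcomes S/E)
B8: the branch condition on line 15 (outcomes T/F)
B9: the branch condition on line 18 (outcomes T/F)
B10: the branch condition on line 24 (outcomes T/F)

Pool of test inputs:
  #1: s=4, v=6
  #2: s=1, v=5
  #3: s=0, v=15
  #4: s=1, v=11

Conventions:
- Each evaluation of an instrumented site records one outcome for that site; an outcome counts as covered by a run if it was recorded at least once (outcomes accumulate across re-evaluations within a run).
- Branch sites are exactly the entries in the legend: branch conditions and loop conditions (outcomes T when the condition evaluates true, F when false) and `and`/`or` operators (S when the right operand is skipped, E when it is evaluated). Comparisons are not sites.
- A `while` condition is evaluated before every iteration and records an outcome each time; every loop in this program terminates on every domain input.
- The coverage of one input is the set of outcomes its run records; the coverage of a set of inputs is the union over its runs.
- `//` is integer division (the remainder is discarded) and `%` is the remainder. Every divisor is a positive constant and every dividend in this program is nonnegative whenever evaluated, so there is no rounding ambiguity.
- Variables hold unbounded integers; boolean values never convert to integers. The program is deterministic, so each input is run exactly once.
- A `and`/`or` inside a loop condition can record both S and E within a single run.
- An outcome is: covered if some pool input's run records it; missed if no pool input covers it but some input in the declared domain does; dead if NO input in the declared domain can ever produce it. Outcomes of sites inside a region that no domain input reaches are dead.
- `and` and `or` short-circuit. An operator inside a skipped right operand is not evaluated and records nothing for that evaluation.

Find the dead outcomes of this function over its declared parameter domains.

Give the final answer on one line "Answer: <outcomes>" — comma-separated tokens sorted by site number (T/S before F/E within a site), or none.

running all 165 domain inputs and tallying outcomes:
  B4=T: never recorded by any domain input -> dead
  B5=T: never recorded by any domain input -> dead
  B5=F: never recorded by any domain input -> dead
  B6=T: never recorded by any domain input -> dead
  reachable outcomes have witnesses, e.g. B1=T (e.g. s=3, v=15), B1=F (e.g. s=0, v=2), B2=S (e.g. s=0, v=2), B2=E (e.g. s=2, v=16)

Answer: B4=T, B5=T, B5=F, B6=T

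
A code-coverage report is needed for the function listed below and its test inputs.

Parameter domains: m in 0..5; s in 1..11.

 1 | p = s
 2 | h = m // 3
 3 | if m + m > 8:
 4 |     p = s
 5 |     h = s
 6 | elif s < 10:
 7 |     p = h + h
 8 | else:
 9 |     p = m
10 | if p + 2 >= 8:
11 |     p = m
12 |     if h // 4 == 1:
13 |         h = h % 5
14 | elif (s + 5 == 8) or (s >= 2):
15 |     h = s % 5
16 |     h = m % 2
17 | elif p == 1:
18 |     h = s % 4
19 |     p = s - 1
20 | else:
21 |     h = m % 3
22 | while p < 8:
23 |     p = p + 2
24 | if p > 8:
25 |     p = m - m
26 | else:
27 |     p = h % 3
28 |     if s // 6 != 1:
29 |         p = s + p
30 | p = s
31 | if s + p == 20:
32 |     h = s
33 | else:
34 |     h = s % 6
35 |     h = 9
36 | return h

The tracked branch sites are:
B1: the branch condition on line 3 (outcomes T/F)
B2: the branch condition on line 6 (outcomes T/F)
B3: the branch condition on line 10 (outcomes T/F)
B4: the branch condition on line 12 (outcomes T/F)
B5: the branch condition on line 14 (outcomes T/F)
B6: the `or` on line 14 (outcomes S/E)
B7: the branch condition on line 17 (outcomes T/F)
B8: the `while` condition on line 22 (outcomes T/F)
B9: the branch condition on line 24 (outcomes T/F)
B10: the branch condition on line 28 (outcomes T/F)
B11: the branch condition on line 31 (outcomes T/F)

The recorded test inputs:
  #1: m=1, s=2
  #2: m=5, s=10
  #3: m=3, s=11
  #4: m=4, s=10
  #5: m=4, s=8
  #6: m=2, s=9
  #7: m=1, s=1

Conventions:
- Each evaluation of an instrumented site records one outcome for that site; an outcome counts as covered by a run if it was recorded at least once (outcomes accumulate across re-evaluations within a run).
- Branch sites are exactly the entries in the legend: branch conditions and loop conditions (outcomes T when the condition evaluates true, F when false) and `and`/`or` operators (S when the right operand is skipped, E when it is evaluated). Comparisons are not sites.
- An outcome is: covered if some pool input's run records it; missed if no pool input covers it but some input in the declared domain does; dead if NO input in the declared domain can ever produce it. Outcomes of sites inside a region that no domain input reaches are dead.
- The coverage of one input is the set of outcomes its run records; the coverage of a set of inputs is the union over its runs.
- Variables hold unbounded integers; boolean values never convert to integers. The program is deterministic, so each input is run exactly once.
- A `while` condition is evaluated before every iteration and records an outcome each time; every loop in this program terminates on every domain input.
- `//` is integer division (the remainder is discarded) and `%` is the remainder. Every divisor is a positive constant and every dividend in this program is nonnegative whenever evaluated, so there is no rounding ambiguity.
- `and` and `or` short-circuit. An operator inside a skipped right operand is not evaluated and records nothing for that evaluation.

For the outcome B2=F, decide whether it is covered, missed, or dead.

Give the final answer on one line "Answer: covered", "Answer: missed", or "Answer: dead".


B2=F is recorded by pool input(s) 3, 4 -> covered
Answer: covered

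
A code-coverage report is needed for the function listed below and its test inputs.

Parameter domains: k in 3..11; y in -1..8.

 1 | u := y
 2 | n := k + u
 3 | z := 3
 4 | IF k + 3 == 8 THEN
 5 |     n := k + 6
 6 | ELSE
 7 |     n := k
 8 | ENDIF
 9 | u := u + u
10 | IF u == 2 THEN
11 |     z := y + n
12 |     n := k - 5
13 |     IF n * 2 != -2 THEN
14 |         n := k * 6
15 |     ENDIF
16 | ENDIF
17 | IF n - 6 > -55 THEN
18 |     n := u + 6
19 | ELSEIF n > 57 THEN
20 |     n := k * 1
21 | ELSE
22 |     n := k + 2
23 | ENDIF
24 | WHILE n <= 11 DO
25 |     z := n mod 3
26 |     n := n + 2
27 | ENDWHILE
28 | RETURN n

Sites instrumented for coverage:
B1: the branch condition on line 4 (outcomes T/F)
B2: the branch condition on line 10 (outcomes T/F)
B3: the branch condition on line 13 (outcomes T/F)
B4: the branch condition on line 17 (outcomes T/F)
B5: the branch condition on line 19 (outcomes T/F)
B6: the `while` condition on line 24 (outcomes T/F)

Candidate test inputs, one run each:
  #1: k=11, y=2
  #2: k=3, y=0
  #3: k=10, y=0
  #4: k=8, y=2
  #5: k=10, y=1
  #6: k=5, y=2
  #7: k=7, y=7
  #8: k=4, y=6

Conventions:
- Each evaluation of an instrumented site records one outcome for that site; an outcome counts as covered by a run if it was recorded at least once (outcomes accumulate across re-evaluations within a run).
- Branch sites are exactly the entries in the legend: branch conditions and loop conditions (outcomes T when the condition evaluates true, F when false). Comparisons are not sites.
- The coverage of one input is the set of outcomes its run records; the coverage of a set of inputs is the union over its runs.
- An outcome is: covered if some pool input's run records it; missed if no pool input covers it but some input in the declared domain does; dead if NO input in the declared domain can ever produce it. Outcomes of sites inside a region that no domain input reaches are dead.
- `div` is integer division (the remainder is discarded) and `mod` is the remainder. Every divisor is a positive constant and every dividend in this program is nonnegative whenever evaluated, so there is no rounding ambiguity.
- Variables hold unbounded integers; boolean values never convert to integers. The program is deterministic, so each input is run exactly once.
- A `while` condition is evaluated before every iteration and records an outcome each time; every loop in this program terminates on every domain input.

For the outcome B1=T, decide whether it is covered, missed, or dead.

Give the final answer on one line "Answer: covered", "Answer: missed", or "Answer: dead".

B1=T is recorded by pool input(s) 6 -> covered

Answer: covered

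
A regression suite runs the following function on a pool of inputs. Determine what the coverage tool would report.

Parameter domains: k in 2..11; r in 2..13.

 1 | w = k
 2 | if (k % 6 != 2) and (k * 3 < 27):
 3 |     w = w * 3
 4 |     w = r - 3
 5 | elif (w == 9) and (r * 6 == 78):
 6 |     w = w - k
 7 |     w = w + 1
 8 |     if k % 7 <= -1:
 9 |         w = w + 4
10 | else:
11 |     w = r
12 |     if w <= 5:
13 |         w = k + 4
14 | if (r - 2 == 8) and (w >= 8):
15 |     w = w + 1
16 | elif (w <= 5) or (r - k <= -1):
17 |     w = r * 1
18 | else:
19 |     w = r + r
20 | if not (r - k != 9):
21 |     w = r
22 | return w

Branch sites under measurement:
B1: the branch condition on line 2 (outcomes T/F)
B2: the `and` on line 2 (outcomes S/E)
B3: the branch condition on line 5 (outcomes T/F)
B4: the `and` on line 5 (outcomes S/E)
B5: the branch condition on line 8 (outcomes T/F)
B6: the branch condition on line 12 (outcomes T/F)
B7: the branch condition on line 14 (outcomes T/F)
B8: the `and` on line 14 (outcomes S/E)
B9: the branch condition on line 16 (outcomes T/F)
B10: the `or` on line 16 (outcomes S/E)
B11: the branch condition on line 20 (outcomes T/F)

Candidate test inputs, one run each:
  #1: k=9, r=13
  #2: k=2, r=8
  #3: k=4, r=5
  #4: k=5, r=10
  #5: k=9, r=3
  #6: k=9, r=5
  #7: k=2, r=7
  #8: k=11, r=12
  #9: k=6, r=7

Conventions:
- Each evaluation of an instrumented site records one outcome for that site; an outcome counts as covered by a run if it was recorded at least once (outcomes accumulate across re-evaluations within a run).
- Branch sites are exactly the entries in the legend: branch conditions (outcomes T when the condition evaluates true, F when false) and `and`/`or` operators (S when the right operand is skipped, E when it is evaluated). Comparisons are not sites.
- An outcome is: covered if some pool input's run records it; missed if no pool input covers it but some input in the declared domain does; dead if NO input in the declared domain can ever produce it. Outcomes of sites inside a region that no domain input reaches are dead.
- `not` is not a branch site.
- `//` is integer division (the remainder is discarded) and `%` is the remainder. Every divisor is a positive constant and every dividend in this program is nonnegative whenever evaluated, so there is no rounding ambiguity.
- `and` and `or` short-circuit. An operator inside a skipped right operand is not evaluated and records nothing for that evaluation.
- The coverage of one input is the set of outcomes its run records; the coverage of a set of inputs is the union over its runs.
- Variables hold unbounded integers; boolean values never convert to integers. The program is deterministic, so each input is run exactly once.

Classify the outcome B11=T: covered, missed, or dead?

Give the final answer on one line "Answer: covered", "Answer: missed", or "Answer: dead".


no pool input records B11=T
but domain input (k=2, r=11) does record it -> reachable, so missed
Answer: missed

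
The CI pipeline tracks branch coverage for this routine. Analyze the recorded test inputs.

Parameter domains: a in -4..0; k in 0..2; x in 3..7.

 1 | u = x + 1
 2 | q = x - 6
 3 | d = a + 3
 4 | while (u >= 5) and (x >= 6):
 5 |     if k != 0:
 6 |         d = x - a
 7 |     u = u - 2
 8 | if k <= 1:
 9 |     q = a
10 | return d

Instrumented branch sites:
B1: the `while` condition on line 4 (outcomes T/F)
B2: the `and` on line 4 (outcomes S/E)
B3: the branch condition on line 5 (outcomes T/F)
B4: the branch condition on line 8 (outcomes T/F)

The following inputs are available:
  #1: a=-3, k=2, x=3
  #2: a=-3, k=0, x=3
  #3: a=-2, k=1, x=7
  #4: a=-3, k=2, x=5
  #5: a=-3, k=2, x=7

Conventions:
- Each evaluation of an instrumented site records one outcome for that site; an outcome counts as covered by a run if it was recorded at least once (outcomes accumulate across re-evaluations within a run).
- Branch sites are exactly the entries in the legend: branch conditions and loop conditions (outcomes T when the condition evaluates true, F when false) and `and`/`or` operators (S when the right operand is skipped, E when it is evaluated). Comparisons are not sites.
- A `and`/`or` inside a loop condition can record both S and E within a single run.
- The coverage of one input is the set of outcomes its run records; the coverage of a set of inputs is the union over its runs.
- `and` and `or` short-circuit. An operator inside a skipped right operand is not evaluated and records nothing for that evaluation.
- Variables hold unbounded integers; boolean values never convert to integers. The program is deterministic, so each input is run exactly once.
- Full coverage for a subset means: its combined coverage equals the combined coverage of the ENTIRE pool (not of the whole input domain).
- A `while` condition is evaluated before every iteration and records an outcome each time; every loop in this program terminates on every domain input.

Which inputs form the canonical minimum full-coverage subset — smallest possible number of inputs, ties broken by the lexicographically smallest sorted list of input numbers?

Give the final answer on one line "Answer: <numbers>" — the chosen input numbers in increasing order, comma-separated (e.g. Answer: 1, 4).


input #1, a=-3, k=2, x=3: events B2->S, B1->F, B4->F; outcomes B1=F, B2=S, B4=F
input #2, a=-3, k=0, x=3: events B2->S, B1->F, B4->T; outcomes B1=F, B2=S, B4=T
input #3, a=-2, k=1, x=7: events B2->E, B1->T, B3->T, B2->E, B1->T, B3->T, B2->S, B1->F, B4->T; outcomes B1=T, B1=F, B2=S, B2=E, B3=T, B4=T
input #4, a=-3, k=2, x=5: events B2->E, B1->F, B4->F; outcomes B1=F, B2=E, B4=F
input #5, a=-3, k=2, x=7: events B2->E, B1->T, B3->T, B2->E, B1->T, B3->T, B2->S, B1->F, B4->F; outcomes B1=T, B1=F, B2=S, B2=E, B3=T, B4=F
the full pool covers 7 outcomes: B1=T, B1=F, B2=S, B2=E, B3=T, B4=T, B4=F
checked all size-1 subsets: none covers 7 outcomes (max 6/7)
size 2: inputs {1, 3} cover all 7 outcomes, and no lexicographically smaller subset of this size does
Answer: 1, 3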